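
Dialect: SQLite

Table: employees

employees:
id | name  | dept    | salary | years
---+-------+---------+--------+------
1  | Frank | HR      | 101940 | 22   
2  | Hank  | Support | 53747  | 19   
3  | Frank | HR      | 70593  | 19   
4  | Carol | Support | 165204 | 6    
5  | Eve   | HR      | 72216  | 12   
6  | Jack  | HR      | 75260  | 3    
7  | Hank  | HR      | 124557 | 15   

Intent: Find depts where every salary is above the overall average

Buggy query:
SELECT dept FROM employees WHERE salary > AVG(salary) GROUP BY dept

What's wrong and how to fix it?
Bug: WHERE evaluates per row before aggregation, so AVG() is unavailable

Fix: Use a subquery for AVG and a HAVING MIN(...) filter so the condition holds for every row in the group

Corrected query:
SELECT dept FROM employees GROUP BY dept HAVING MIN(salary) > (SELECT AVG(salary) FROM employees)

Result:
(no rows)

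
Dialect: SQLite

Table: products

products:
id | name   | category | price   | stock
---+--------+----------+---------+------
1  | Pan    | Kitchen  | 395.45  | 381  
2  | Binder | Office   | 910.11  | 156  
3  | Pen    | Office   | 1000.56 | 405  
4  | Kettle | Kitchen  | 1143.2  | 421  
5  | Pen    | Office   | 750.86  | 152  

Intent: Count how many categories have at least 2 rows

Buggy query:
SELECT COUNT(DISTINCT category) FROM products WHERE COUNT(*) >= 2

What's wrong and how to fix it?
Bug: WHERE filters individual rows, not groups, so a group-level COUNT is invalid there

Fix: Group first with HAVING COUNT(*) >= 2, then COUNT the resulting groups

Corrected query:
SELECT COUNT(*) FROM (SELECT category FROM products GROUP BY category HAVING COUNT(*) >= 2)

Result:
COUNT(*)
--------
2       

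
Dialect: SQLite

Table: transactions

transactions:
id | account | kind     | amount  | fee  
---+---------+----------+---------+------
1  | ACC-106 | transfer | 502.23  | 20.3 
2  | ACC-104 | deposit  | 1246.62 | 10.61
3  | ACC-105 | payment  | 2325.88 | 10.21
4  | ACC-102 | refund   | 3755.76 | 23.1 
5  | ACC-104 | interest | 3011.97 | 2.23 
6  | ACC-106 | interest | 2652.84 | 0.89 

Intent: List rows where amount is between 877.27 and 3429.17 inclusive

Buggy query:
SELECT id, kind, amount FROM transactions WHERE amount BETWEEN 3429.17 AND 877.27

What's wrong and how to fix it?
Bug: BETWEEN expects the lower bound first; with 3429.17 AND 877.27 the range is empty

Fix: Swap the bounds so the smaller value comes first

Corrected query:
SELECT id, kind, amount FROM transactions WHERE amount BETWEEN 877.27 AND 3429.17

Result:
id | kind     | amount 
---+----------+--------
2  | deposit  | 1246.62
3  | payment  | 2325.88
5  | interest | 3011.97
6  | interest | 2652.84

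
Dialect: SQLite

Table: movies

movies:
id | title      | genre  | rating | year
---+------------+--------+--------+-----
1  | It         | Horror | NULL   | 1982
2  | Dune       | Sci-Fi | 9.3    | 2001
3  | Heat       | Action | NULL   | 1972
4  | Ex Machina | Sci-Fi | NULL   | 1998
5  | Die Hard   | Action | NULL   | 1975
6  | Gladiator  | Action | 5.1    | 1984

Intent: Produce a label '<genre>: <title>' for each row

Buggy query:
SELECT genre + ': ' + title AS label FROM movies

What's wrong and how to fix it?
Bug: SQLite uses || for string concatenation; + coerces text to numbers (yielding 0)

Fix: Replace + with || to concatenate text

Corrected query:
SELECT genre || ': ' || title AS label FROM movies

Result:
label             
------------------
Horror: It        
Sci-Fi: Dune      
Action: Heat      
Sci-Fi: Ex Machina
Action: Die Hard  
Action: Gladiator 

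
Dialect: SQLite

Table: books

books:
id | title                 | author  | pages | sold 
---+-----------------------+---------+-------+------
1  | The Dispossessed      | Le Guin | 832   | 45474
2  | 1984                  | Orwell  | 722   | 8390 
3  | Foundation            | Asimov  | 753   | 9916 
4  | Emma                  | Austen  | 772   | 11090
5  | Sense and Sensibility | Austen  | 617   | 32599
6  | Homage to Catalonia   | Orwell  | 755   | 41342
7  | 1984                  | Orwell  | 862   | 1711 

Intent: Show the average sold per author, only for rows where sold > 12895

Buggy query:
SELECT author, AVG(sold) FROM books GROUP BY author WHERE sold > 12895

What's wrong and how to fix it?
Bug: WHERE cannot follow GROUP BY

Fix: Move the WHERE clause before GROUP BY

Corrected query:
SELECT author, AVG(sold) FROM books WHERE sold > 12895 GROUP BY author

Result:
author  | AVG(sold)
--------+----------
Austen  | 32599    
Le Guin | 45474    
Orwell  | 41342    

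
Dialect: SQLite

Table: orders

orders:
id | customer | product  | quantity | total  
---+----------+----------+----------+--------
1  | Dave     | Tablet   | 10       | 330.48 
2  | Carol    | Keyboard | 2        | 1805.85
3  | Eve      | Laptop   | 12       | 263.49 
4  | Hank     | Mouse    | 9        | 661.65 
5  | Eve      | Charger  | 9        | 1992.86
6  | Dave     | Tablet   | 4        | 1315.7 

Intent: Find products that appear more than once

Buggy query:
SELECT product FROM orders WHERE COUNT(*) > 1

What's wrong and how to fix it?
Bug: COUNT(*) is an aggregate and cannot be used in WHERE

Fix: GROUP BY product, then filter groups with HAVING COUNT(*) > 1

Corrected query:
SELECT product FROM orders GROUP BY product HAVING COUNT(*) > 1

Result:
product
-------
Tablet 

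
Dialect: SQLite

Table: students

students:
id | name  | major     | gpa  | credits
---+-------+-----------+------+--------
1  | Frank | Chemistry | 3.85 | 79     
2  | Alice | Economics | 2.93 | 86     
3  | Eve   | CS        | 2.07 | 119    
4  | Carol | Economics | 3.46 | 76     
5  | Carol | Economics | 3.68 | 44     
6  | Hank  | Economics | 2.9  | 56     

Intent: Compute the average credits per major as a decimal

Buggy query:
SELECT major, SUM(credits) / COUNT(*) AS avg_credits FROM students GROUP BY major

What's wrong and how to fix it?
Bug: SUM(credits) and COUNT(*) are both integers; the division truncates the fractional part

Fix: Cast one side to REAL so the division keeps the fractional part

Corrected query:
SELECT major, SUM(credits) * 1.0 / COUNT(*) AS avg_credits FROM students GROUP BY major

Result:
major     | avg_credits
----------+------------
CS        | 119        
Chemistry | 79         
Economics | 65.5       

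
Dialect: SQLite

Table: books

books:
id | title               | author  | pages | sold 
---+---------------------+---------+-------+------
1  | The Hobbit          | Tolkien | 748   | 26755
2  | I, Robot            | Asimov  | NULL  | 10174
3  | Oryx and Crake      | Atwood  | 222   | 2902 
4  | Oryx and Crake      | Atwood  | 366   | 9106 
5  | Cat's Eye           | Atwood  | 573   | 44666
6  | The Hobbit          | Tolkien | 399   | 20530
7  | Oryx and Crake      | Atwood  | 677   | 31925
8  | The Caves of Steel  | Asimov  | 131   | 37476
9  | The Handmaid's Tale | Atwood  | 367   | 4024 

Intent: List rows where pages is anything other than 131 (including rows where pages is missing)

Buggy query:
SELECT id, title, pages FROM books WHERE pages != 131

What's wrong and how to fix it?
Bug: Inequality against NULL is unknown, not true; rows with NULL are dropped

Fix: Add an explicit OR pages IS NULL to include the missing-value rows

Corrected query:
SELECT id, title, pages FROM books WHERE pages != 131 OR pages IS NULL

Result:
id | title               | pages
---+---------------------+------
1  | The Hobbit          | 748  
2  | I, Robot            | NULL 
3  | Oryx and Crake      | 222  
4  | Oryx and Crake      | 366  
5  | Cat's Eye           | 573  
6  | The Hobbit          | 399  
7  | Oryx and Crake      | 677  
9  | The Handmaid's Tale | 367  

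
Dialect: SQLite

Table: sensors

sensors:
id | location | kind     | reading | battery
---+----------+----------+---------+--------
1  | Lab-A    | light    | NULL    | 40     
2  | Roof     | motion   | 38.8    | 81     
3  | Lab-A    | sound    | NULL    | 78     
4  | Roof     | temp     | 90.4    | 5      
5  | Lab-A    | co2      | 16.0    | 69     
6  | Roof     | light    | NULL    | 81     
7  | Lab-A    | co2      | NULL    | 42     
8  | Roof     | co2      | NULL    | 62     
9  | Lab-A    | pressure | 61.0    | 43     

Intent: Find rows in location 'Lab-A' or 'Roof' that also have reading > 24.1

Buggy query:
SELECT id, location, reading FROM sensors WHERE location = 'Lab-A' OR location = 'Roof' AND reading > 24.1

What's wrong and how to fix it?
Bug: AND binds tighter than OR, so this parses as location = 'Lab-A' OR (location = 'Roof' AND reading > 24.1)

Fix: Group the OR with parentheses (or use IN), then AND the threshold

Corrected query:
SELECT id, location, reading FROM sensors WHERE (location = 'Lab-A' OR location = 'Roof') AND reading > 24.1

Result:
id | location | reading
---+----------+--------
2  | Roof     | 38.8   
4  | Roof     | 90.4   
9  | Lab-A    | 61     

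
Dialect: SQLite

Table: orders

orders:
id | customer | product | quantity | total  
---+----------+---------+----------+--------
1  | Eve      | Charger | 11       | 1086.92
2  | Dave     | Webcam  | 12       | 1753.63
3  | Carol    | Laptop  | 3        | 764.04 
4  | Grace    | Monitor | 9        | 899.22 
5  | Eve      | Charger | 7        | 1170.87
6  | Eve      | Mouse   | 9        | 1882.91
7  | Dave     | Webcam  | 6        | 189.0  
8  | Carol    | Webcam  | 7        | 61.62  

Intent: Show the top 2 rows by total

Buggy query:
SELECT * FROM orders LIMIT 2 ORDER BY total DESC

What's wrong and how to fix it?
Bug: ORDER BY cannot follow LIMIT; LIMIT is the final clause

Fix: Sort with ORDER BY, then apply LIMIT

Corrected query:
SELECT * FROM orders ORDER BY total DESC LIMIT 2

Result:
id | customer | product | quantity | total  
---+----------+---------+----------+--------
6  | Eve      | Mouse   | 9        | 1882.91
2  | Dave     | Webcam  | 12       | 1753.63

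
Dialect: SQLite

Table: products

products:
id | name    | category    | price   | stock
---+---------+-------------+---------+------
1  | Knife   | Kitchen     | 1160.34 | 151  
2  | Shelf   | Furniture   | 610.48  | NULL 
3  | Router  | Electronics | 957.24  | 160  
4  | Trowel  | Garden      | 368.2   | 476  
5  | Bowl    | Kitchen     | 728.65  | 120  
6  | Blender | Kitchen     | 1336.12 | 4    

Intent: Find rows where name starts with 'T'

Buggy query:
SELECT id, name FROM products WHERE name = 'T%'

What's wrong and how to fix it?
Bug: Wildcards only work with LIKE; '=' treats '%' as a literal character

Fix: Use LIKE for wildcard pattern matching

Corrected query:
SELECT id, name FROM products WHERE name LIKE 'T%'

Result:
id | name  
---+-------
4  | Trowel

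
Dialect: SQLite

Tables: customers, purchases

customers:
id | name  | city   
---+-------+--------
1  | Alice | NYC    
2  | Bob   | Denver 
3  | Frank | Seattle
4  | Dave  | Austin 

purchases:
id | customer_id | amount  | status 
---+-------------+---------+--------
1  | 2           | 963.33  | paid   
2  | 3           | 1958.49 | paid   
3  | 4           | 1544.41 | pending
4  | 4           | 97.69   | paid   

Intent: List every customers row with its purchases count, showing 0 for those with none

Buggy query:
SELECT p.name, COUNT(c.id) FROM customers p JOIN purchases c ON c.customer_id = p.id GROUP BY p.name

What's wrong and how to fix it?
Bug: An inner join excludes parents with zero children

Fix: Switch to LEFT JOIN to retain unmatched parent rows

Corrected query:
SELECT p.name, COUNT(c.id) FROM customers p LEFT JOIN purchases c ON c.customer_id = p.id GROUP BY p.name

Result:
name  | COUNT(c.id)
------+------------
Alice | 0          
Bob   | 1          
Dave  | 2          
Frank | 1          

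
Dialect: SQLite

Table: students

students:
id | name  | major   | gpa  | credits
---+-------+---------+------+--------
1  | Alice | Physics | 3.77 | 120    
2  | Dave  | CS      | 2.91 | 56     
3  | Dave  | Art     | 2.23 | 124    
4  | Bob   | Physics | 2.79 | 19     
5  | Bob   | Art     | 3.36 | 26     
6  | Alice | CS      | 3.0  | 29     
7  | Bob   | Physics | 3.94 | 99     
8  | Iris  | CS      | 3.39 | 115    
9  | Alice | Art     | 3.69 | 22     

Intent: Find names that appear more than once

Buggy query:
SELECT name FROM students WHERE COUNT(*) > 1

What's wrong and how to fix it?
Bug: COUNT(*) is an aggregate and cannot be used in WHERE

Fix: GROUP BY name, then filter groups with HAVING COUNT(*) > 1

Corrected query:
SELECT name FROM students GROUP BY name HAVING COUNT(*) > 1

Result:
name 
-----
Alice
Bob  
Dave 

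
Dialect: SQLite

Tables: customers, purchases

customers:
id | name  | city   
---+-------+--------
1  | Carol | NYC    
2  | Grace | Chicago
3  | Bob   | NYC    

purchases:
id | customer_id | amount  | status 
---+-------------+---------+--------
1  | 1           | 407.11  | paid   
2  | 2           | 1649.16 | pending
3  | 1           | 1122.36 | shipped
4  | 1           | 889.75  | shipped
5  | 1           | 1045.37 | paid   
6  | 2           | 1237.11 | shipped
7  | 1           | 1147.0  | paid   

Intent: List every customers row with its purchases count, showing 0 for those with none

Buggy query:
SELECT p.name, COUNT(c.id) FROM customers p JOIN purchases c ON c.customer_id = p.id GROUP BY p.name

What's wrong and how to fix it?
Bug: An inner join excludes parents with zero children

Fix: Use LEFT JOIN so parents without children still appear (COUNT(c.id) gives 0)

Corrected query:
SELECT p.name, COUNT(c.id) FROM customers p LEFT JOIN purchases c ON c.customer_id = p.id GROUP BY p.name

Result:
name  | COUNT(c.id)
------+------------
Bob   | 0          
Carol | 5          
Grace | 2          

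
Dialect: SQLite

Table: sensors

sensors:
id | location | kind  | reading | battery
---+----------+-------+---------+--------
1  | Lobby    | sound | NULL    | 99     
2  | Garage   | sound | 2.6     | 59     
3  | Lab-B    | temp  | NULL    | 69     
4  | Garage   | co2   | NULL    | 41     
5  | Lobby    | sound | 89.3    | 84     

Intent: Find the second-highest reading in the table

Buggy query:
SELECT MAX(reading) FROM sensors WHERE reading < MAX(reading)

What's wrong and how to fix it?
Bug: MAX(reading) on the right of the comparison is an aggregate-in-WHERE error

Fix: Put the inner MAX in a scalar subquery

Corrected query:
SELECT MAX(reading) FROM sensors WHERE reading < (SELECT MAX(reading) FROM sensors)

Result:
MAX(reading)
------------
2.6         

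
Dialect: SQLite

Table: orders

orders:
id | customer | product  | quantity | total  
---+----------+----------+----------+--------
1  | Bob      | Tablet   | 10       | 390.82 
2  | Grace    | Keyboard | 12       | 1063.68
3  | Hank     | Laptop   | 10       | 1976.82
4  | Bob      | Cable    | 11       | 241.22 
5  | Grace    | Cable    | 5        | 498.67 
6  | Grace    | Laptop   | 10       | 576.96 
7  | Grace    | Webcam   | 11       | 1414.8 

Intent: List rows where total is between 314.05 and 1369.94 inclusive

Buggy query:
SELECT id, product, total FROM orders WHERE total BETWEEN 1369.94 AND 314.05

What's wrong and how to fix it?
Bug: The bounds are reversed; BETWEEN a AND b requires a <= b to match anything

Fix: Write BETWEEN 314.05 AND 1369.94

Corrected query:
SELECT id, product, total FROM orders WHERE total BETWEEN 314.05 AND 1369.94

Result:
id | product  | total  
---+----------+--------
1  | Tablet   | 390.82 
2  | Keyboard | 1063.68
5  | Cable    | 498.67 
6  | Laptop   | 576.96 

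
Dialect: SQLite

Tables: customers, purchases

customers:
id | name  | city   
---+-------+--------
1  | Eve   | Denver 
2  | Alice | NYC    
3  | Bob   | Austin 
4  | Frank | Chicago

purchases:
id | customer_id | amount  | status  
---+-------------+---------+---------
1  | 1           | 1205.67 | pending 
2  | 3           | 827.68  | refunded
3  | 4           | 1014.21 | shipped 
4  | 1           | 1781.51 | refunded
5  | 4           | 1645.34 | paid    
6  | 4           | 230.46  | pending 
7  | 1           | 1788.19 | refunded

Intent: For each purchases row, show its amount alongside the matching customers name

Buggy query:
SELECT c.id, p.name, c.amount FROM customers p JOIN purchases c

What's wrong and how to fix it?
Bug: JOIN with no ON clause produces a cartesian product; every purchases row pairs with every customers row

Fix: Specify the join condition linking the foreign key to the parent id

Corrected query:
SELECT c.id, p.name, c.amount FROM customers p JOIN purchases c ON c.customer_id = p.id

Result:
id | name  | amount 
---+-------+--------
1  | Eve   | 1205.67
2  | Bob   | 827.68 
3  | Frank | 1014.21
4  | Eve   | 1781.51
5  | Frank | 1645.34
6  | Frank | 230.46 
7  | Eve   | 1788.19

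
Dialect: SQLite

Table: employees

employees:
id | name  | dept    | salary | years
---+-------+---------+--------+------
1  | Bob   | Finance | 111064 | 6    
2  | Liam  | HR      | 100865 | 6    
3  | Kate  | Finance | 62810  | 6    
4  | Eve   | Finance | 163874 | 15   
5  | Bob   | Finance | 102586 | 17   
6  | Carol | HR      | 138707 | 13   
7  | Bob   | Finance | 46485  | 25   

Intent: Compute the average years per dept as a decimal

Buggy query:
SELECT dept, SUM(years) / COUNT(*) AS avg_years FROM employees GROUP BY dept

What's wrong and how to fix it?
Bug: SUM(years) and COUNT(*) are both integers; the division truncates the fractional part

Fix: Multiply by 1.0 (or CAST to REAL) to force floating-point division

Corrected query:
SELECT dept, SUM(years) * 1.0 / COUNT(*) AS avg_years FROM employees GROUP BY dept

Result:
dept    | avg_years
--------+----------
Finance | 13.8     
HR      | 9.5      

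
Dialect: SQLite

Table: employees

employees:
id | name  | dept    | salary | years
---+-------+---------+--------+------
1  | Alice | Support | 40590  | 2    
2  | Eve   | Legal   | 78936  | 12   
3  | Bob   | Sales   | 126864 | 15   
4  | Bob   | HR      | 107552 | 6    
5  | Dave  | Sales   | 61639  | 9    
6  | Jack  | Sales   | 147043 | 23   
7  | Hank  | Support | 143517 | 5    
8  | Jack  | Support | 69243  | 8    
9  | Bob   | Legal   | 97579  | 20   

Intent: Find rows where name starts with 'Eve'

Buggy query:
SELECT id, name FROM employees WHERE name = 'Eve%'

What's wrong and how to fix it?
Bug: Wildcards only work with LIKE; '=' treats '%' as a literal character

Fix: Use LIKE for wildcard pattern matching

Corrected query:
SELECT id, name FROM employees WHERE name LIKE 'Eve%'

Result:
id | name
---+-----
2  | Eve 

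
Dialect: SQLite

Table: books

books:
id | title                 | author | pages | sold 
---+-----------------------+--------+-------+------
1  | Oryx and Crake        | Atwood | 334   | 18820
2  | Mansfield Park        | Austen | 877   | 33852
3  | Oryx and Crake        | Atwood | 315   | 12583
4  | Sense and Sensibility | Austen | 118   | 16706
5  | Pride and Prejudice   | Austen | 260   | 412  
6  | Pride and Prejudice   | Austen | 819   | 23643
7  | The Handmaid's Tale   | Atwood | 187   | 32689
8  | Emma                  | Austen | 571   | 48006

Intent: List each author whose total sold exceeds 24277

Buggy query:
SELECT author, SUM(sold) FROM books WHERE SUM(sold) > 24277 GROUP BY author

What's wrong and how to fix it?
Bug: SUM(sold) is an aggregate, but WHERE filters rows before aggregation

Fix: Use HAVING (which filters groups after aggregation) instead of WHERE

Corrected query:
SELECT author, SUM(sold) FROM books GROUP BY author HAVING SUM(sold) > 24277

Result:
author | SUM(sold)
-------+----------
Atwood | 64092    
Austen | 122619   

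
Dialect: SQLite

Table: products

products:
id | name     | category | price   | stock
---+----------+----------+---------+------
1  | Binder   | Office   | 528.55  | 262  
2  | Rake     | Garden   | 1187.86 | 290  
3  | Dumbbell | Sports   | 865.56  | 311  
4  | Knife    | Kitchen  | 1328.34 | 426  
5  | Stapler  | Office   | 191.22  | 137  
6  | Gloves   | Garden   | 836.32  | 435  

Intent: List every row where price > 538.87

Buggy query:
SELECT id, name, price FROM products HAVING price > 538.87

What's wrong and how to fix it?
Bug: This is a non-aggregate query (no GROUP BY, no aggregates), so in SQLite the HAVING clause is invalid here; a row-level condition belongs in WHERE

Fix: Use WHERE for row-level filtering

Corrected query:
SELECT id, name, price FROM products WHERE price > 538.87

Result:
id | name     | price  
---+----------+--------
2  | Rake     | 1187.86
3  | Dumbbell | 865.56 
4  | Knife    | 1328.34
6  | Gloves   | 836.32 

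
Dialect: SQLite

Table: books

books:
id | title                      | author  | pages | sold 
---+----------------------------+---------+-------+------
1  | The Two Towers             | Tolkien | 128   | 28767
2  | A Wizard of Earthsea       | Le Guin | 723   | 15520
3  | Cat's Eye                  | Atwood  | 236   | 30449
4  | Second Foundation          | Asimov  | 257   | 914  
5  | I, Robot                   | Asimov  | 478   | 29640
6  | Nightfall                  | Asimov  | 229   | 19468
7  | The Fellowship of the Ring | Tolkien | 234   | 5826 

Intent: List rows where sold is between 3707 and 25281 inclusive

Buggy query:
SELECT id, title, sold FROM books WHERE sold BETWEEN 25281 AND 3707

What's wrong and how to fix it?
Bug: BETWEEN expects the lower bound first; with 25281 AND 3707 the range is empty

Fix: Write BETWEEN 3707 AND 25281

Corrected query:
SELECT id, title, sold FROM books WHERE sold BETWEEN 3707 AND 25281

Result:
id | title                      | sold 
---+----------------------------+------
2  | A Wizard of Earthsea       | 15520
6  | Nightfall                  | 19468
7  | The Fellowship of the Ring | 5826 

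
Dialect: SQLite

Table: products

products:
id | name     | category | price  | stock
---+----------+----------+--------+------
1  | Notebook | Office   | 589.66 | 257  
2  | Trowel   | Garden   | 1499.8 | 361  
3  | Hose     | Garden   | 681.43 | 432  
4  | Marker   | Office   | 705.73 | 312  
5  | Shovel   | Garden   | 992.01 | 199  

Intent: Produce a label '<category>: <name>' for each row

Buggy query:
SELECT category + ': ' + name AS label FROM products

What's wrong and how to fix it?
Bug: SQLite uses || for string concatenation; + coerces text to numbers (yielding 0)

Fix: Replace + with || to concatenate text

Corrected query:
SELECT category || ': ' || name AS label FROM products

Result:
label           
----------------
Office: Notebook
Garden: Trowel  
Garden: Hose    
Office: Marker  
Garden: Shovel  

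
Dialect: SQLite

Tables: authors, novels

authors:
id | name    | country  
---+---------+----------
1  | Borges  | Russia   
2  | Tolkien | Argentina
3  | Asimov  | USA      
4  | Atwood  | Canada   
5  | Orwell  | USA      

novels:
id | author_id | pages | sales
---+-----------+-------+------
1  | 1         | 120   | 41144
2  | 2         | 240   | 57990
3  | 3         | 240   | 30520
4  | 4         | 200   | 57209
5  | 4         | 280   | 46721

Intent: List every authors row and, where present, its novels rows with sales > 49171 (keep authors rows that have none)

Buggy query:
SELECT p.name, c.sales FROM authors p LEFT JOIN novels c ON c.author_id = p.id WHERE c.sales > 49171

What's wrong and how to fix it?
Bug: Filtering c.sales in WHERE discards the NULL rows produced by LEFT JOIN, turning it into an inner join

Fix: Move the right-table condition into the ON clause so unmatched parents are kept

Corrected query:
SELECT p.name, c.sales FROM authors p LEFT JOIN novels c ON c.author_id = p.id AND c.sales > 49171

Result:
name    | sales
--------+------
Borges  | NULL 
Tolkien | 57990
Asimov  | NULL 
Atwood  | 57209
Orwell  | NULL 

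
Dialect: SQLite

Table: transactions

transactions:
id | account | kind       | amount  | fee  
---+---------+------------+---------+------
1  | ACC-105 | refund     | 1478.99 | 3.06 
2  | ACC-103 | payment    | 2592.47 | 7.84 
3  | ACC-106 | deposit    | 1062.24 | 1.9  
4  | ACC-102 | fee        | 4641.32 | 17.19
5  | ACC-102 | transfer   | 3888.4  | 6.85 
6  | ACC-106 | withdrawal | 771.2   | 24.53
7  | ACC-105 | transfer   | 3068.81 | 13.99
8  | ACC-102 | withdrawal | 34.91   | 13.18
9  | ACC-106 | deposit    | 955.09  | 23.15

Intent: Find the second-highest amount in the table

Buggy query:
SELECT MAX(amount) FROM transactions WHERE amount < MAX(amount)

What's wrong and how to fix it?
Bug: MAX(amount) on the right of the comparison is an aggregate-in-WHERE error

Fix: Compute the overall MAX in a subquery, then take MAX of rows below it

Corrected query:
SELECT MAX(amount) FROM transactions WHERE amount < (SELECT MAX(amount) FROM transactions)

Result:
MAX(amount)
-----------
3888.4     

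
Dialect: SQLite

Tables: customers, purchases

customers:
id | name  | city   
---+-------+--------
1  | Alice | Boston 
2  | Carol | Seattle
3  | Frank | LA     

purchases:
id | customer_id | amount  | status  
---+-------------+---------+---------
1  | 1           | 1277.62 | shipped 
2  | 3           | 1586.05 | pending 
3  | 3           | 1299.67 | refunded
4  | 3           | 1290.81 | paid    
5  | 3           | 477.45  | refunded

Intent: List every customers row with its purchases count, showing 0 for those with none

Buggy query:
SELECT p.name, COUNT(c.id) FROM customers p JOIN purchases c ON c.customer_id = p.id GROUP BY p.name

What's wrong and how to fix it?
Bug: INNER JOIN drops customers rows that have no matching purchases rows

Fix: Use LEFT JOIN so parents without children still appear (COUNT(c.id) gives 0)

Corrected query:
SELECT p.name, COUNT(c.id) FROM customers p LEFT JOIN purchases c ON c.customer_id = p.id GROUP BY p.name

Result:
name  | COUNT(c.id)
------+------------
Alice | 1          
Carol | 0          
Frank | 4          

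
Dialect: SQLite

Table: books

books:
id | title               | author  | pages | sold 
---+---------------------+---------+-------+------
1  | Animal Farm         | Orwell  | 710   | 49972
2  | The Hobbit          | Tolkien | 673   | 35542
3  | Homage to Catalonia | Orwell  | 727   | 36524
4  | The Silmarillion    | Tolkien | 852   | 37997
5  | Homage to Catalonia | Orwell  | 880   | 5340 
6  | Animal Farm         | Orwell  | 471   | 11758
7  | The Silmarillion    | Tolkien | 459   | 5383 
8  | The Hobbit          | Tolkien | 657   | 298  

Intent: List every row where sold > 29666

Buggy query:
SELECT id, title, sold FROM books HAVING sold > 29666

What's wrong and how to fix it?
Bug: HAVING filters the output of aggregation, but this query has no GROUP BY and no aggregate functions, so SQLite rejects it (HAVING clause on a non-aggregate query); the condition here is per row

Fix: Use WHERE for row-level filtering

Corrected query:
SELECT id, title, sold FROM books WHERE sold > 29666

Result:
id | title               | sold 
---+---------------------+------
1  | Animal Farm         | 49972
2  | The Hobbit          | 35542
3  | Homage to Catalonia | 36524
4  | The Silmarillion    | 37997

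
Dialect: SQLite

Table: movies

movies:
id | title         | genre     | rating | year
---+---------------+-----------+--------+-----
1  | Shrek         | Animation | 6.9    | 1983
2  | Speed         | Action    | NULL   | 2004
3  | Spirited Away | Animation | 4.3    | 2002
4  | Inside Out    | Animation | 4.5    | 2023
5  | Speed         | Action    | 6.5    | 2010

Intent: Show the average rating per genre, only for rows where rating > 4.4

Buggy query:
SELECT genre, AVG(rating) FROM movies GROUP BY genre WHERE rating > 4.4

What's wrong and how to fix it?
Bug: Row-level WHERE must come before GROUP BY in the clause order

Fix: Move the WHERE clause before GROUP BY

Corrected query:
SELECT genre, AVG(rating) FROM movies WHERE rating > 4.4 GROUP BY genre

Result:
genre     | AVG(rating)
----------+------------
Action    | 6.5        
Animation | 5.7        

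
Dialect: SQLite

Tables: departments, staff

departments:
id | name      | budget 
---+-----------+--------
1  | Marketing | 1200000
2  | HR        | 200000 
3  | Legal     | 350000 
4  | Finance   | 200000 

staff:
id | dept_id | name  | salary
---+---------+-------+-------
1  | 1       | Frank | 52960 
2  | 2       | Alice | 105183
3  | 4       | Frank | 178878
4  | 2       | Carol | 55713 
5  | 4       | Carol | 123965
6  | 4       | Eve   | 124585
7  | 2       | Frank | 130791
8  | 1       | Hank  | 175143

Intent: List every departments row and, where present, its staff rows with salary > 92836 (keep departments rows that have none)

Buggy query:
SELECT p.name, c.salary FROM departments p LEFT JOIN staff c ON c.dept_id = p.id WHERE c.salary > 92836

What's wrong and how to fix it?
Bug: A WHERE condition on the right-hand table after LEFT JOIN drops unmatched parents

Fix: Move the right-table condition into the ON clause so unmatched parents are kept

Corrected query:
SELECT p.name, c.salary FROM departments p LEFT JOIN staff c ON c.dept_id = p.id AND c.salary > 92836

Result:
name      | salary
----------+-------
Marketing | 175143
HR        | 105183
HR        | 130791
Legal     | NULL  
Finance   | 123965
Finance   | 124585
Finance   | 178878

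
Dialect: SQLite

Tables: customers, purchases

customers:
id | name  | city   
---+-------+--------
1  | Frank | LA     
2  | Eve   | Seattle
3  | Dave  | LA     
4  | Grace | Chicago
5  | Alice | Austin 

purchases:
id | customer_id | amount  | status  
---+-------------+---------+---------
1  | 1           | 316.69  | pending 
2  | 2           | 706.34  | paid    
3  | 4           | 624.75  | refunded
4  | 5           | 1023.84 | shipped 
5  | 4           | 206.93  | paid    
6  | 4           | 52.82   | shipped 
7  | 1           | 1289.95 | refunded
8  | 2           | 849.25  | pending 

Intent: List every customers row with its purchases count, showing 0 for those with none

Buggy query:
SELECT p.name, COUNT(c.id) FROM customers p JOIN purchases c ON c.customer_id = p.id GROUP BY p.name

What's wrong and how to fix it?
Bug: An inner join excludes parents with zero children

Fix: Use LEFT JOIN so parents without children still appear (COUNT(c.id) gives 0)

Corrected query:
SELECT p.name, COUNT(c.id) FROM customers p LEFT JOIN purchases c ON c.customer_id = p.id GROUP BY p.name

Result:
name  | COUNT(c.id)
------+------------
Alice | 1          
Dave  | 0          
Eve   | 2          
Frank | 2          
Grace | 3          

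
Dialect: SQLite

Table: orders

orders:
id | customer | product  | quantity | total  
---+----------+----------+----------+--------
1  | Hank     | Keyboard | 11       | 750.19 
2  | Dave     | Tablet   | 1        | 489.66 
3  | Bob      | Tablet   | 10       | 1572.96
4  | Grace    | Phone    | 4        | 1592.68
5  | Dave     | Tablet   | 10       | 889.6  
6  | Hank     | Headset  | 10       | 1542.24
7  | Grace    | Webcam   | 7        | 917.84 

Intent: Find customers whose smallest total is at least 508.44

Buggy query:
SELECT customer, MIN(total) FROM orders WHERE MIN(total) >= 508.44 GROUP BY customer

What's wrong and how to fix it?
Bug: MIN() in WHERE is a misuse of aggregate

Fix: Replace WHERE with HAVING after the GROUP BY

Corrected query:
SELECT customer, MIN(total) FROM orders GROUP BY customer HAVING MIN(total) >= 508.44

Result:
customer | MIN(total)
---------+-----------
Bob      | 1572.96   
Grace    | 917.84    
Hank     | 750.19    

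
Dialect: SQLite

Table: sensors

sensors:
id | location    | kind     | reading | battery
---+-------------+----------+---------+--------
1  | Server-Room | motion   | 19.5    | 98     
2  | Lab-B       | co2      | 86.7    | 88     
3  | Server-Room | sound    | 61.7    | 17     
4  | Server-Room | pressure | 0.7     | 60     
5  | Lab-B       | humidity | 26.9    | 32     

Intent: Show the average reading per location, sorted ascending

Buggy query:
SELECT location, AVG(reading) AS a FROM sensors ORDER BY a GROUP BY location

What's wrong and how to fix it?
Bug: ORDER BY appears before GROUP BY; SQL clause order requires GROUP BY first

Fix: Move ORDER BY to the end, after GROUP BY

Corrected query:
SELECT location, AVG(reading) AS a FROM sensors GROUP BY location ORDER BY a

Result:
location    | a   
------------+-----
Server-Room | 27.3
Lab-B       | 56.8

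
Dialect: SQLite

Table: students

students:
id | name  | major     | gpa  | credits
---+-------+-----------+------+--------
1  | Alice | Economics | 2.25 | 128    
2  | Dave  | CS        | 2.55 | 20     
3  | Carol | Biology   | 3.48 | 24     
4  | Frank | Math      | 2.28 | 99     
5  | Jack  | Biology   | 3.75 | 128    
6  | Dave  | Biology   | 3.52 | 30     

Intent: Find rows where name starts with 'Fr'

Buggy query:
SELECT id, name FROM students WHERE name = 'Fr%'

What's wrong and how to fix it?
Bug: '=' compares the literal string including the % character; pattern matching needs LIKE

Fix: Replace '=' with LIKE so 'Fr%' is treated as a pattern

Corrected query:
SELECT id, name FROM students WHERE name LIKE 'Fr%'

Result:
id | name 
---+------
4  | Frank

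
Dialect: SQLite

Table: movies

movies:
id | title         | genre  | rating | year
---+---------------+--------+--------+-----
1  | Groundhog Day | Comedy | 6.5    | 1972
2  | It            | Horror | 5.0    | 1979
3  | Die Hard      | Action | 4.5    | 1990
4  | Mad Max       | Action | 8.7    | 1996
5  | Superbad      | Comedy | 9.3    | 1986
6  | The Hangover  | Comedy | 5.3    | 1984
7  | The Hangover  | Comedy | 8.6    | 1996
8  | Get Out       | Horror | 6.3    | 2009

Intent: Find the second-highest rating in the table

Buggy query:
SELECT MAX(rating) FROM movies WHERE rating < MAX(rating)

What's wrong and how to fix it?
Bug: MAX(rating) on the right of the comparison is an aggregate-in-WHERE error

Fix: Put the inner MAX in a scalar subquery

Corrected query:
SELECT MAX(rating) FROM movies WHERE rating < (SELECT MAX(rating) FROM movies)

Result:
MAX(rating)
-----------
8.7        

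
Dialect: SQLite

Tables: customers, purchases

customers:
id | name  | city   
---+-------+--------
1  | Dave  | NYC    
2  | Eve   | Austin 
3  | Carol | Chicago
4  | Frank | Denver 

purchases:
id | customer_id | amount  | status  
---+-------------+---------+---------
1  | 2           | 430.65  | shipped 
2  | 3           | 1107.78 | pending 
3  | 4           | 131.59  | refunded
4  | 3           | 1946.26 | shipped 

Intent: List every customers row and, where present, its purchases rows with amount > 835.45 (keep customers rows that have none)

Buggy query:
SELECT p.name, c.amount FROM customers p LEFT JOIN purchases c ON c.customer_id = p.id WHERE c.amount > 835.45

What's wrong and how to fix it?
Bug: A WHERE condition on the right-hand table after LEFT JOIN drops unmatched parents

Fix: Move the right-table condition into the ON clause so unmatched parents are kept

Corrected query:
SELECT p.name, c.amount FROM customers p LEFT JOIN purchases c ON c.customer_id = p.id AND c.amount > 835.45

Result:
name  | amount 
------+--------
Dave  | NULL   
Eve   | NULL   
Carol | 1107.78
Carol | 1946.26
Frank | NULL   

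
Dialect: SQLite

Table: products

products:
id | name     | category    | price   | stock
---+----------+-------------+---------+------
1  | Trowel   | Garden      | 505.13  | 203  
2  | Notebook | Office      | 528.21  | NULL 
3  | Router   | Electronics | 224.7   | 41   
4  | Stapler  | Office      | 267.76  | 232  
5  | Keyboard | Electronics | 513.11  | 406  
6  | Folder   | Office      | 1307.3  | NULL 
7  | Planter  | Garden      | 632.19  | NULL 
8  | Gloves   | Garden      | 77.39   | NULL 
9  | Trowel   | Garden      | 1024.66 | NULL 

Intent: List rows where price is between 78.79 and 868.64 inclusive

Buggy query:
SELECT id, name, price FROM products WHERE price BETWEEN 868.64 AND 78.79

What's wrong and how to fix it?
Bug: BETWEEN expects the lower bound first; with 868.64 AND 78.79 the range is empty

Fix: Swap the bounds so the smaller value comes first

Corrected query:
SELECT id, name, price FROM products WHERE price BETWEEN 78.79 AND 868.64

Result:
id | name     | price 
---+----------+-------
1  | Trowel   | 505.13
2  | Notebook | 528.21
3  | Router   | 224.7 
4  | Stapler  | 267.76
5  | Keyboard | 513.11
7  | Planter  | 632.19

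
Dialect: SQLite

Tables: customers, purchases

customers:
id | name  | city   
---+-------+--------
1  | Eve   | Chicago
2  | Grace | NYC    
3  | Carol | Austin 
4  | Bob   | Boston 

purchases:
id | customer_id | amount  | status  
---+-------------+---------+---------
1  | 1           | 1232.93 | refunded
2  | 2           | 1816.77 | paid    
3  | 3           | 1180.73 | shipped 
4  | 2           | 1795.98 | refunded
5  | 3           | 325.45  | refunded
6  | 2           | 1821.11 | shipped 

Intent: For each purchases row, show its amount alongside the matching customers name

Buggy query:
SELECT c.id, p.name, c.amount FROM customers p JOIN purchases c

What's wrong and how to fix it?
Bug: JOIN with no ON clause produces a cartesian product; every purchases row pairs with every customers row

Fix: Specify the join condition linking the foreign key to the parent id

Corrected query:
SELECT c.id, p.name, c.amount FROM customers p JOIN purchases c ON c.customer_id = p.id

Result:
id | name  | amount 
---+-------+--------
1  | Eve   | 1232.93
2  | Grace | 1816.77
3  | Carol | 1180.73
4  | Grace | 1795.98
5  | Carol | 325.45 
6  | Grace | 1821.11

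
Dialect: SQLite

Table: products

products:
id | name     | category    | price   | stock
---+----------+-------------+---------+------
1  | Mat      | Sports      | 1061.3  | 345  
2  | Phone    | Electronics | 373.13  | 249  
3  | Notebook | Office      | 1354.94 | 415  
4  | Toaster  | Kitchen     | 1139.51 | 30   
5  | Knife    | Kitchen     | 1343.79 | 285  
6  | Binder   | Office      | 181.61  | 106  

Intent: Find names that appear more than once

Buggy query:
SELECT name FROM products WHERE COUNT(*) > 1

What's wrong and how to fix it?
Bug: COUNT(*) is an aggregate and cannot be used in WHERE

Fix: Group first, then use HAVING for the count condition

Corrected query:
SELECT name FROM products GROUP BY name HAVING COUNT(*) > 1

Result:
(no rows)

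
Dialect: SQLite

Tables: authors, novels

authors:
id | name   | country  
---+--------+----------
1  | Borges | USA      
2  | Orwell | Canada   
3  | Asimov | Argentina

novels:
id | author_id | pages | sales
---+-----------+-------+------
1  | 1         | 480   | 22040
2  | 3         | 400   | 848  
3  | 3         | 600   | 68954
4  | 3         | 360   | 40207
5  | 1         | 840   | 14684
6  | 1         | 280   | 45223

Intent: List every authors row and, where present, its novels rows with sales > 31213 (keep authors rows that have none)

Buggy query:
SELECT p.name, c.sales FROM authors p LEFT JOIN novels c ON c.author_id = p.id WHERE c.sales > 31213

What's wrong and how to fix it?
Bug: Filtering c.sales in WHERE discards the NULL rows produced by LEFT JOIN, turning it into an inner join

Fix: Move the right-table condition into the ON clause so unmatched parents are kept

Corrected query:
SELECT p.name, c.sales FROM authors p LEFT JOIN novels c ON c.author_id = p.id AND c.sales > 31213

Result:
name   | sales
-------+------
Borges | 45223
Orwell | NULL 
Asimov | 40207
Asimov | 68954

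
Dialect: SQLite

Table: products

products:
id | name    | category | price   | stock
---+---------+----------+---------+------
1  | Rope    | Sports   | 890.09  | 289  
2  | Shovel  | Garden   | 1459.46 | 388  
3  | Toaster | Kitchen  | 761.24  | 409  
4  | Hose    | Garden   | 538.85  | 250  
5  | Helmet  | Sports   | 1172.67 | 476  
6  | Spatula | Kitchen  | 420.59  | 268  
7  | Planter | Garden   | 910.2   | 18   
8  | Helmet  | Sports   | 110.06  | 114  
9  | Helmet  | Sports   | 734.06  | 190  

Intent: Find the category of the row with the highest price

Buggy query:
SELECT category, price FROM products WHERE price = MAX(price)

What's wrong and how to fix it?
Bug: WHERE is evaluated per row; an aggregate over the whole table isn't defined there

Fix: Wrap MAX in a scalar subquery so WHERE compares against a single value

Corrected query:
SELECT category, price FROM products WHERE price = (SELECT MAX(price) FROM products)

Result:
category | price  
---------+--------
Garden   | 1459.46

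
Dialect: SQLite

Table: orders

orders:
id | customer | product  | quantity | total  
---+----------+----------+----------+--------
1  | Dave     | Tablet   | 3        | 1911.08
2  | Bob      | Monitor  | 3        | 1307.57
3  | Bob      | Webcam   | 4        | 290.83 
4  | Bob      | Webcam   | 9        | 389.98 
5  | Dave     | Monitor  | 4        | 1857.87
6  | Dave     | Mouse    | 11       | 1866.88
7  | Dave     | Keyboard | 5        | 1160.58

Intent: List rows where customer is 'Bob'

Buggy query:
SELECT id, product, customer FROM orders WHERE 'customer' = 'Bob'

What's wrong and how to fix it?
Bug: 'customer' in single quotes is a string literal, not the column; the comparison is literal-vs-literal and never true

Fix: Reference the column as customer without single quotes

Corrected query:
SELECT id, product, customer FROM orders WHERE customer = 'Bob'

Result:
id | product | customer
---+---------+---------
2  | Monitor | Bob     
3  | Webcam  | Bob     
4  | Webcam  | Bob     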